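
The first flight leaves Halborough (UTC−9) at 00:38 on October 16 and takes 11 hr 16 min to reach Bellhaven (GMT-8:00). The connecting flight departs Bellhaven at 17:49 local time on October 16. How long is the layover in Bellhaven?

Convert departure to UTC: 00:38 + 9:00 = 09:38 UTC on Oct 16.
Add 11 hours and 16 minutes flight time → 20:54 UTC.
Bellhaven is UTC−8:00, so local arrival = 20:54 − 8:00 = 12:54 on Oct 16.
Layover = 17:49 − 12:54 = 4 hours 55 minutes.

4 hours 55 minutes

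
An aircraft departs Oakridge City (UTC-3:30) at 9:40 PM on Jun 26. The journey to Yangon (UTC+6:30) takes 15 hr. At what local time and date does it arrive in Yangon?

10:40 PM on June 27

Convert departure to UTC: 9:40 PM + 3:30 = 1:10 AM UTC on Jun 27.
Add 15 hours travel time → 4:10 PM UTC.
Yangon is UTC+6:30, so local arrival = 4:10 PM + 6:30 = 10:40 PM on Jun 27.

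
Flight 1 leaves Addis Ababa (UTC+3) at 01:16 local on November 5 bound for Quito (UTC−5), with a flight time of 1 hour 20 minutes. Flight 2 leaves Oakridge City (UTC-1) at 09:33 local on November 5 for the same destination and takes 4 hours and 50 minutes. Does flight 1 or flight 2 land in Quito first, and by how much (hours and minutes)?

the first, by 15 hours 47 minutes

Flight 1 in UTC: 01:16 − 3:00 = 22:16 on Nov 4.
+1 hour and 20 minutes → arrive 23:36 UTC on Nov 4.
Flight 2 in UTC: 09:33 + 1:00 = 10:33 on Nov 5.
+4 hours 50 minutes → arrive 15:23 UTC on Nov 5.
Flight 1 lands earlier by 15 hours 47 minutes.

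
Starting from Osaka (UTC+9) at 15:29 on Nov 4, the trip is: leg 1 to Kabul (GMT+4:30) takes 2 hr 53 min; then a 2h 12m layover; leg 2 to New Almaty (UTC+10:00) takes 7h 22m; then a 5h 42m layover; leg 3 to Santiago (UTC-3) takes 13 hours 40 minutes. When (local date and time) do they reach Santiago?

11:18 on Nov 5

Convert departure to UTC: 15:29 − 9:00 = 06:29 UTC on Nov 4.
Add 2 hours 53 minutes leg 1 → 09:22 UTC.
Add 2 hours 12 minutes layover in Kabul → 11:34 UTC.
Add 7 hours 22 minutes leg 2 → 18:56 UTC.
Add 5 hours and 42 minutes layover in New Almaty → 00:38 UTC (Nov 5).
Add 13 hours and 40 minutes leg 3 → 14:18 UTC.
Santiago is UTC−3:00, so local arrival = 14:18 − 3:00 = 11:18 on Nov 5.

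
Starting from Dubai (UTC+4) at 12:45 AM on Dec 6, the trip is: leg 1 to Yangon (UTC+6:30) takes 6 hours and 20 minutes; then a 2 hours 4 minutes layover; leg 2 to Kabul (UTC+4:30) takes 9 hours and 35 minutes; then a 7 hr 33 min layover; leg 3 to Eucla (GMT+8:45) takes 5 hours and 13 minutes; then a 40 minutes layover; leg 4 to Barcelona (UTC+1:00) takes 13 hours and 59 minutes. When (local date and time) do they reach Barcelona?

7:09 PM on December 7

Convert departure to UTC: 12:45 AM − 4:00 = 8:45 PM UTC on Dec 5.
Add 6 hours 20 minutes leg 1 → 3:05 AM UTC (Dec 6).
Add 2 hours and 4 minutes layover in Yangon → 5:09 AM UTC.
Add 9 hours and 35 minutes leg 2 → 2:44 PM UTC.
Add 7 hours 33 minutes layover in Kabul → 10:17 PM UTC.
Add 5 hours and 13 minutes leg 3 → 3:30 AM UTC (Dec 7).
Add 40 minutes layover in Eucla → 4:10 AM UTC.
Add 13 hours and 59 minutes leg 4 → 6:09 PM UTC.
Barcelona is UTC+1:00, so local arrival = 6:09 PM + 1:00 = 7:09 PM on Dec 7.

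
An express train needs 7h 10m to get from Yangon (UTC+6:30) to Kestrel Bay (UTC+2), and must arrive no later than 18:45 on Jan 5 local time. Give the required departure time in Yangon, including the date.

16:05 on Jan 5

Target arrival in UTC: 18:45 − 2:00 = 16:45 on Jan 5.
Subtract 7 hours and 10 minutes → departure 09:35 UTC on Jan 5.
Yangon is UTC+6:30: 09:35 + 6:30 = 16:05 on Jan 5.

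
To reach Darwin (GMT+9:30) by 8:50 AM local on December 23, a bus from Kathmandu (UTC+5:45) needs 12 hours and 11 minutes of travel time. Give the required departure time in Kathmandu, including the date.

4:54 PM on Dec 22

Target arrival in UTC: 8:50 AM − 9:30 = 11:20 PM on Dec 22.
Subtract 12 hours and 11 minutes → departure 11:09 AM UTC on Dec 22.
Kathmandu is UTC+5:45: 11:09 AM + 5:45 = 4:54 PM on Dec 22.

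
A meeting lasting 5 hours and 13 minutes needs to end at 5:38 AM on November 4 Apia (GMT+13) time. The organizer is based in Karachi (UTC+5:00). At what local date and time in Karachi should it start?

4:25 PM on Nov 3

Target end time in UTC: 5:38 AM − 13:00 = 4:38 PM on Nov 3.
Subtract 5 hours and 13 minutes → start 11:25 AM UTC on Nov 3.
Karachi is UTC+5:00: 11:25 AM + 5:00 = 4:25 PM on Nov 3.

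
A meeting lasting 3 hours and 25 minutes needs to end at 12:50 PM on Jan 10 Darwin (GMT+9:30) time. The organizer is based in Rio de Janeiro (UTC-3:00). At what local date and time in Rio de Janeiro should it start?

Target end time in UTC: 12:50 PM − 9:30 = 3:20 AM on Jan 10.
Subtract 3 hours and 25 minutes → start 11:55 PM UTC on Jan 9.
Rio de Janeiro is UTC−3:00: 11:55 PM − 3:00 = 8:55 PM on Jan 9.

8:55 PM on January 9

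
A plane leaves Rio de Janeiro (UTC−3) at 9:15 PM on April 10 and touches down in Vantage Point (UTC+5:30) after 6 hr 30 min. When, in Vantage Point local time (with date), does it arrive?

Convert departure to UTC: 9:15 PM + 3:00 = 12:15 AM UTC on Apr 11.
Add 6 hours 30 minutes travel time → 6:45 AM UTC.
Vantage Point is UTC+5:30, so local arrival = 6:45 AM + 5:30 = 12:15 PM on Apr 11.

12:15 PM on April 11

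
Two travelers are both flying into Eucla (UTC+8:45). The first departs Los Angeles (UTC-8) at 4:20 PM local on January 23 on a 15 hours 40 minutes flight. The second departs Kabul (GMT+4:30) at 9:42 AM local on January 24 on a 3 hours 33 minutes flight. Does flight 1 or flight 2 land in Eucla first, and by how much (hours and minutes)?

the second, by 7 hours 15 minutes

Flight 1 in UTC: 4:20 PM + 8:00 = 12:20 AM on Jan 24.
+15 hours 40 minutes → arrive 4:00 PM UTC on Jan 24.
Flight 2 in UTC: 9:42 AM − 4:30 = 5:12 AM on Jan 24.
+3 hours and 33 minutes → arrive 8:45 AM UTC on Jan 24.
Flight 2 lands earlier by 7 hours 15 minutes.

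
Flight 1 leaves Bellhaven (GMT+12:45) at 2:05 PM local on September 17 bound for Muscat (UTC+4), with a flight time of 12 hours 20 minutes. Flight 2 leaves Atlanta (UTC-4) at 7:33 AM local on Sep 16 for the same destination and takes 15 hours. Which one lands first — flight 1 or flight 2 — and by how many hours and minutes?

Flight 1 in UTC: 2:05 PM − 12:45 = 1:20 AM on Sep 17.
+12 hours 20 minutes → arrive 1:40 PM UTC on Sep 17.
Flight 2 in UTC: 7:33 AM + 4:00 = 11:33 AM on Sep 16.
+15 hours → arrive 2:33 AM UTC on Sep 17.
Flight 2 lands earlier by 11 hours 7 minutes.

the second, by 11 hours 7 minutes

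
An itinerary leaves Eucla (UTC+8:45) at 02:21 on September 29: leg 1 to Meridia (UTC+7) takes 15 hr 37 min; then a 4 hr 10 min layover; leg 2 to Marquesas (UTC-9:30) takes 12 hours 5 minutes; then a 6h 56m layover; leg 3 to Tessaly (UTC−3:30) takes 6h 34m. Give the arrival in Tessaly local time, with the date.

11:28 on Sep 30

Convert departure to UTC: 02:21 − 8:45 = 17:36 UTC on Sep 28.
Add 15 hours 37 minutes leg 1 → 09:13 UTC (Sep 29).
Add 4 hours 10 minutes layover in Meridia → 13:23 UTC.
Add 12 hours 5 minutes leg 2 → 01:28 UTC (Sep 30).
Add 6 hours 56 minutes layover in Marquesas → 08:24 UTC.
Add 6 hours and 34 minutes leg 3 → 14:58 UTC.
Tessaly is UTC−3:30, so local arrival = 14:58 − 3:30 = 11:28 on Sep 30.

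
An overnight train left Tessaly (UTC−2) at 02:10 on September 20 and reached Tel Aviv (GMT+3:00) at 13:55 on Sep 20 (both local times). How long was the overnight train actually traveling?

6 hours 45 minutes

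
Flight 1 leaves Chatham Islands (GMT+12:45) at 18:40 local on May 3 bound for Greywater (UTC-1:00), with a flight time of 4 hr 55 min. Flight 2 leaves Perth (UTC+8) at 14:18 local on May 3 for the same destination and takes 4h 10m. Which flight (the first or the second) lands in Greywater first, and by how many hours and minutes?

the second, by 22 minutes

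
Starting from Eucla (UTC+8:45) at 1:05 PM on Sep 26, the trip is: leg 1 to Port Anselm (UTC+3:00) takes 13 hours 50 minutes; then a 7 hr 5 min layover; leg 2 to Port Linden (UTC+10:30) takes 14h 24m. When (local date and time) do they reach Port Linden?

2:09 AM on Sep 28

Convert departure to UTC: 1:05 PM − 8:45 = 4:20 AM UTC on Sep 26.
Add 13 hours 50 minutes leg 1 → 6:10 PM UTC.
Add 7 hours 5 minutes layover in Port Anselm → 1:15 AM UTC (Sep 27).
Add 14 hours and 24 minutes leg 2 → 3:39 PM UTC.
Port Linden is UTC+10:30, so local arrival = 3:39 PM + 10:30 = 2:09 AM on Sep 28.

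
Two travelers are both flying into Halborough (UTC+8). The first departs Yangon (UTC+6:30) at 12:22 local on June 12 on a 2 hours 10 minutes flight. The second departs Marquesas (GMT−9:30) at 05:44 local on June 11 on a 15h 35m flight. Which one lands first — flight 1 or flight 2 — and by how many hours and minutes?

Flight 1 in UTC: 12:22 − 6:30 = 05:52 on Jun 12.
+2 hours 10 minutes → arrive 08:02 UTC on Jun 12.
Flight 2 in UTC: 05:44 + 9:30 = 15:14 on Jun 11.
+15 hours 35 minutes → arrive 06:49 UTC on Jun 12.
Flight 2 lands earlier by 1 hour 13 minutes.

the second, by 1 hour 13 minutes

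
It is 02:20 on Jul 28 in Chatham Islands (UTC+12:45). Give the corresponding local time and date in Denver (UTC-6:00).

07:35 on Jul 27

In UTC: 02:20 − 12:45 = 13:35 on Jul 27.
Denver is UTC−6:00: 13:35 − 6:00 = 07:35 on Jul 27.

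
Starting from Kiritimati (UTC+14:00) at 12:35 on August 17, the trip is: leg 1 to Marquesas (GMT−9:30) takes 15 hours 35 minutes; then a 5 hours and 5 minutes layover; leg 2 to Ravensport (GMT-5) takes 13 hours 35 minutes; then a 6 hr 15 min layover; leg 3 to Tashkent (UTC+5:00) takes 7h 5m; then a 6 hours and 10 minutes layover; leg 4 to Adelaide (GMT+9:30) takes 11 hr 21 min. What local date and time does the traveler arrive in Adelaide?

01:11 on Aug 20

Convert departure to UTC: 12:35 − 14:00 = 22:35 UTC on Aug 16.
Add 15 hours and 35 minutes leg 1 → 14:10 UTC (Aug 17).
Add 5 hours and 5 minutes layover in Marquesas → 19:15 UTC.
Add 13 hours and 35 minutes leg 2 → 08:50 UTC (Aug 18).
Add 6 hours 15 minutes layover in Ravensport → 15:05 UTC.
Add 7 hours and 5 minutes leg 3 → 22:10 UTC.
Add 6 hours and 10 minutes layover in Tashkent → 04:20 UTC (Aug 19).
Add 11 hours and 21 minutes leg 4 → 15:41 UTC.
Adelaide is UTC+9:30, so local arrival = 15:41 + 9:30 = 01:11 on Aug 20.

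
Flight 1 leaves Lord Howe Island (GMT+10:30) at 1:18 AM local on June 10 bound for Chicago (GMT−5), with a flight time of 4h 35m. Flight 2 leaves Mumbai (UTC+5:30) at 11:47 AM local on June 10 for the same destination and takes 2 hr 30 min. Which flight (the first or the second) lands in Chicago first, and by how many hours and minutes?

the first, by 13 hours 24 minutes

Flight 1 in UTC: 1:18 AM − 10:30 = 2:48 PM on Jun 9.
+4 hours and 35 minutes → arrive 7:23 PM UTC on Jun 9.
Flight 2 in UTC: 11:47 AM − 5:30 = 6:17 AM on Jun 10.
+2 hours and 30 minutes → arrive 8:47 AM UTC on Jun 10.
Flight 1 lands earlier by 13 hours 24 minutes.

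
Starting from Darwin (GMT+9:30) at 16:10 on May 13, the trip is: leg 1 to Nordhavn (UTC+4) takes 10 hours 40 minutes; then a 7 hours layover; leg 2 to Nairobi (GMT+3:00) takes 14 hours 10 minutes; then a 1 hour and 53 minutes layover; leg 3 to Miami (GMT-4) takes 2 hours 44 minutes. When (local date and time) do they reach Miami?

Convert departure to UTC: 16:10 − 9:30 = 06:40 UTC on May 13.
Add 10 hours 40 minutes leg 1 → 17:20 UTC.
Add 7 hours layover in Nordhavn → 00:20 UTC (May 14).
Add 14 hours and 10 minutes leg 2 → 14:30 UTC.
Add 1 hour and 53 minutes layover in Nairobi → 16:23 UTC.
Add 2 hours 44 minutes leg 3 → 19:07 UTC.
Miami is UTC−4:00, so local arrival = 19:07 − 4:00 = 15:07 on May 14.

15:07 on May 14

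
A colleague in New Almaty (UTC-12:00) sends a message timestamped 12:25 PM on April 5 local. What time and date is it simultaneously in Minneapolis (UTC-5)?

7:25 PM on Apr 5

In UTC: 12:25 PM + 12:00 = 12:25 AM on Apr 6.
Minneapolis is UTC−5:00: 12:25 AM − 5:00 = 7:25 PM on Apr 5.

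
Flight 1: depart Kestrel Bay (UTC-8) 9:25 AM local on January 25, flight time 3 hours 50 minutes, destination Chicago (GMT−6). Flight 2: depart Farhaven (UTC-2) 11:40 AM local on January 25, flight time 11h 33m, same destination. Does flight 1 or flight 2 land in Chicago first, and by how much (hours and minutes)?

the first, by 3 hours 58 minutes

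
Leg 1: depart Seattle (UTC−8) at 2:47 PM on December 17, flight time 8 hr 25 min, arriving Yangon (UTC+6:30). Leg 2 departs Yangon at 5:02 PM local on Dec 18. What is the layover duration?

3 hours 20 minutes

Convert departure to UTC: 2:47 PM + 8:00 = 10:47 PM UTC on Dec 17.
Add 8 hours and 25 minutes flight time → 7:12 AM UTC (Dec 18).
Yangon is UTC+6:30, so local arrival = 7:12 AM + 6:30 = 1:42 PM on Dec 18.
Layover = 5:02 PM − 1:42 PM = 3 hours 20 minutes.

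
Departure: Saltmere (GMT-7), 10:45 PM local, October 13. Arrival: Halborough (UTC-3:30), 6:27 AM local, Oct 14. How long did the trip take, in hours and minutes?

4 hours 12 minutes

Departure in UTC: 10:45 PM + 7:00 = 5:45 AM on Oct 14.
Arrival in UTC: 6:27 AM + 3:30 = 9:57 AM on Oct 14.
Elapsed = 9:57 AM − 5:45 AM = 4 hours 12 minutes.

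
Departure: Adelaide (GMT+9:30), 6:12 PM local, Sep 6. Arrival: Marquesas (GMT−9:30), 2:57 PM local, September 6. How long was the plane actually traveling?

Departure in UTC: 6:12 PM − 9:30 = 8:42 AM on Sep 6.
Arrival in UTC: 2:57 PM + 9:30 = 12:27 AM on Sep 7.
Elapsed = 12:27 AM − 8:42 AM (+1 day) = 15 hours 45 minutes.

15 hours 45 minutes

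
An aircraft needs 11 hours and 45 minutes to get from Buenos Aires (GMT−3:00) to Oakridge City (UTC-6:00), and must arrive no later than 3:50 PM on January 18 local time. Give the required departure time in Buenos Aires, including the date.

Target arrival in UTC: 3:50 PM + 6:00 = 9:50 PM on Jan 18.
Subtract 11 hours 45 minutes → departure 10:05 AM UTC on Jan 18.
Buenos Aires is UTC−3:00: 10:05 AM − 3:00 = 7:05 AM on Jan 18.

7:05 AM on January 18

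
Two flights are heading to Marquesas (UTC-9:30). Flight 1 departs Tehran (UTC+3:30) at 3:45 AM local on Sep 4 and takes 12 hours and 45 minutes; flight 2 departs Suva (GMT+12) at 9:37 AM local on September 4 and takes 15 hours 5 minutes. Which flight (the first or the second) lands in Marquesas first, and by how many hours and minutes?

the second, by 18 minutes

Flight 1 in UTC: 3:45 AM − 3:30 = 12:15 AM on Sep 4.
+12 hours and 45 minutes → arrive 1:00 PM UTC on Sep 4.
Flight 2 in UTC: 9:37 AM − 12:00 = 9:37 PM on Sep 3.
+15 hours 5 minutes → arrive 12:42 PM UTC on Sep 4.
Flight 2 lands earlier by 18 minutes.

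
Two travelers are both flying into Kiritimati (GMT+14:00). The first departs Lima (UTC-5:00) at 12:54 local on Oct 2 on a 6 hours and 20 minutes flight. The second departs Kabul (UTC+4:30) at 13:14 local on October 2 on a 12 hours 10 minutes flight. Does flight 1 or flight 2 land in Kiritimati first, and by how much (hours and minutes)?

Flight 1 in UTC: 12:54 + 5:00 = 17:54 on Oct 2.
+6 hours and 20 minutes → arrive 00:14 UTC on Oct 3.
Flight 2 in UTC: 13:14 − 4:30 = 08:44 on Oct 2.
+12 hours 10 minutes → arrive 20:54 UTC on Oct 2.
Flight 2 lands earlier by 3 hours 20 minutes.

the second, by 3 hours 20 minutes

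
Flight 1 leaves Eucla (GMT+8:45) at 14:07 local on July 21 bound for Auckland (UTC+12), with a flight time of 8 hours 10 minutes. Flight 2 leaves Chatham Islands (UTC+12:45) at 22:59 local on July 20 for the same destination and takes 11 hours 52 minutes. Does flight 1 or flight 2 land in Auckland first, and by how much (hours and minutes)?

the second, by 15 hours 26 minutes

Flight 1 in UTC: 14:07 − 8:45 = 05:22 on Jul 21.
+8 hours 10 minutes → arrive 13:32 UTC on Jul 21.
Flight 2 in UTC: 22:59 − 12:45 = 10:14 on Jul 20.
+11 hours 52 minutes → arrive 22:06 UTC on Jul 20.
Flight 2 lands earlier by 15 hours 26 minutes.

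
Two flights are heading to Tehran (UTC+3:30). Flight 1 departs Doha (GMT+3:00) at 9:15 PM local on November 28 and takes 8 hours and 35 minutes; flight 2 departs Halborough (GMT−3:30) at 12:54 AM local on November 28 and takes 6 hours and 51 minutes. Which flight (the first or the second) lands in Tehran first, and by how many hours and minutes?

the second, by 15 hours 35 minutes

Flight 1 in UTC: 9:15 PM − 3:00 = 6:15 PM on Nov 28.
+8 hours and 35 minutes → arrive 2:50 AM UTC on Nov 29.
Flight 2 in UTC: 12:54 AM + 3:30 = 4:24 AM on Nov 28.
+6 hours and 51 minutes → arrive 11:15 AM UTC on Nov 28.
Flight 2 lands earlier by 15 hours 35 minutes.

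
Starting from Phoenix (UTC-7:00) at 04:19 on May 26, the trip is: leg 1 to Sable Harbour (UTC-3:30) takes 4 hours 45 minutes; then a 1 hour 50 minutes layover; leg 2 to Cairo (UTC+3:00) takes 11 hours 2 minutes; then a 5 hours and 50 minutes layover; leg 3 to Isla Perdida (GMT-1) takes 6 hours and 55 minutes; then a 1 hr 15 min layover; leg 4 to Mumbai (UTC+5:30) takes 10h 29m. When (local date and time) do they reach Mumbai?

Convert departure to UTC: 04:19 + 7:00 = 11:19 UTC on May 26.
Add 4 hours and 45 minutes leg 1 → 16:04 UTC.
Add 1 hour 50 minutes layover in Sable Harbour → 17:54 UTC.
Add 11 hours and 2 minutes leg 2 → 04:56 UTC (May 27).
Add 5 hours 50 minutes layover in Cairo → 10:46 UTC.
Add 6 hours and 55 minutes leg 3 → 17:41 UTC.
Add 1 hour 15 minutes layover in Isla Perdida → 18:56 UTC.
Add 10 hours and 29 minutes leg 4 → 05:25 UTC (May 28).
Mumbai is UTC+5:30, so local arrival = 05:25 + 5:30 = 10:55 on May 28.

10:55 on May 28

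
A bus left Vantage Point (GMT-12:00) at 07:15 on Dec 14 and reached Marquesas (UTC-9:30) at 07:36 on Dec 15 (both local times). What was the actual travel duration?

21 hours 51 minutes

Departure in UTC: 07:15 + 12:00 = 19:15 on Dec 14.
Arrival in UTC: 07:36 + 9:30 = 17:06 on Dec 15.
Elapsed = 17:06 − 19:15 (+1 day) = 21 hours 51 minutes.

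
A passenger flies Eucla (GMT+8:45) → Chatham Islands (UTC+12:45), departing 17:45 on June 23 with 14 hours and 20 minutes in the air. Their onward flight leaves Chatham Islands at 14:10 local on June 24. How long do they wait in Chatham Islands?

2 hours 5 minutes

Convert departure to UTC: 17:45 − 8:45 = 09:00 UTC on Jun 23.
Add 14 hours 20 minutes flight time → 23:20 UTC.
Chatham Islands is UTC+12:45, so local arrival = 23:20 + 12:45 = 12:05 on Jun 24.
Layover = 14:10 − 12:05 = 2 hours 5 minutes.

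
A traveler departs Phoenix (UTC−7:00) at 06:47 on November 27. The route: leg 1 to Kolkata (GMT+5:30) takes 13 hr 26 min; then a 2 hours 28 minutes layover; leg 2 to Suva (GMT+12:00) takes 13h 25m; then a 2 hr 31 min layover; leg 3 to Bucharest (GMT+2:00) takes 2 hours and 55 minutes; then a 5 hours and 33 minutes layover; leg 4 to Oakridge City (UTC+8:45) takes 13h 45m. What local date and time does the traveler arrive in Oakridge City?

Convert departure to UTC: 06:47 + 7:00 = 13:47 UTC on Nov 27.
Add 13 hours 26 minutes leg 1 → 03:13 UTC (Nov 28).
Add 2 hours and 28 minutes layover in Kolkata → 05:41 UTC.
Add 13 hours and 25 minutes leg 2 → 19:06 UTC.
Add 2 hours 31 minutes layover in Suva → 21:37 UTC.
Add 2 hours and 55 minutes leg 3 → 00:32 UTC (Nov 29).
Add 5 hours 33 minutes layover in Bucharest → 06:05 UTC.
Add 13 hours 45 minutes leg 4 → 19:50 UTC.
Oakridge City is UTC+8:45, so local arrival = 19:50 + 8:45 = 04:35 on Nov 30.

04:35 on November 30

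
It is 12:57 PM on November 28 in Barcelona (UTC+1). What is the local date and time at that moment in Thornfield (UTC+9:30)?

9:27 PM on Nov 28

In UTC: 12:57 PM − 1:00 = 11:57 AM on Nov 28.
Thornfield is UTC+9:30: 11:57 AM + 9:30 = 9:27 PM on Nov 28.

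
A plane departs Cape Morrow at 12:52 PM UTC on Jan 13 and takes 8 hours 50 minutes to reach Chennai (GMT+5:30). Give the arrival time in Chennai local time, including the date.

Departure is given in UTC: 12:52 PM on Jan 13.
Add 8 hours and 50 minutes → 9:42 PM UTC.
Chennai is UTC+5:30: 9:42 PM + 5:30 = 3:12 AM on Jan 14.

3:12 AM on January 14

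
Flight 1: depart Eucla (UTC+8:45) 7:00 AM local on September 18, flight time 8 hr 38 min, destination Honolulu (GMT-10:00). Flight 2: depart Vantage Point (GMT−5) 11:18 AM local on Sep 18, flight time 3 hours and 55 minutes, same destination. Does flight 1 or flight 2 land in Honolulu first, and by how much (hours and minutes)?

Flight 1 in UTC: 7:00 AM − 8:45 = 10:15 PM on Sep 17.
+8 hours and 38 minutes → arrive 6:53 AM UTC on Sep 18.
Flight 2 in UTC: 11:18 AM + 5:00 = 4:18 PM on Sep 18.
+3 hours and 55 minutes → arrive 8:13 PM UTC on Sep 18.
Flight 1 lands earlier by 13 hours 20 minutes.

the first, by 13 hours 20 minutes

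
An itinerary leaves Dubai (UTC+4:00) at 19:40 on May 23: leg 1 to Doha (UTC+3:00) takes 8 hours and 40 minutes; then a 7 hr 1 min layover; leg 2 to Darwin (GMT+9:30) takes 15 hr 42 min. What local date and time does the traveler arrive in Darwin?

Convert departure to UTC: 19:40 − 4:00 = 15:40 UTC on May 23.
Add 8 hours and 40 minutes leg 1 → 00:20 UTC (May 24).
Add 7 hours and 1 minute layover in Doha → 07:21 UTC.
Add 15 hours 42 minutes leg 2 → 23:03 UTC.
Darwin is UTC+9:30, so local arrival = 23:03 + 9:30 = 08:33 on May 25.

08:33 on May 25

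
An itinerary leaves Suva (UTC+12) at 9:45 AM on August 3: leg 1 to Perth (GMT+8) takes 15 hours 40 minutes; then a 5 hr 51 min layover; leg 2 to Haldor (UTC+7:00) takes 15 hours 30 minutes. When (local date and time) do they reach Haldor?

5:46 PM on August 4

Convert departure to UTC: 9:45 AM − 12:00 = 9:45 PM UTC on Aug 2.
Add 15 hours 40 minutes leg 1 → 1:25 PM UTC (Aug 3).
Add 5 hours and 51 minutes layover in Perth → 7:16 PM UTC.
Add 15 hours and 30 minutes leg 2 → 10:46 AM UTC (Aug 4).
Haldor is UTC+7:00, so local arrival = 10:46 AM + 7:00 = 5:46 PM on Aug 4.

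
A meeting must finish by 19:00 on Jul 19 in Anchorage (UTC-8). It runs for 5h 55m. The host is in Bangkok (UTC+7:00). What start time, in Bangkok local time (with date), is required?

04:05 on Jul 20

Target end time in UTC: 19:00 + 8:00 = 03:00 on Jul 20.
Subtract 5 hours and 55 minutes → start 21:05 UTC on Jul 19.
Bangkok is UTC+7:00: 21:05 + 7:00 = 04:05 on Jul 20.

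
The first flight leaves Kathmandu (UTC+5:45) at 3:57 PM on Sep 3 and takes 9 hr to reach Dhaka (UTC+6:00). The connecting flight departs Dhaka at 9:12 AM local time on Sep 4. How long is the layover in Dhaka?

Convert departure to UTC: 3:57 PM − 5:45 = 10:12 AM UTC on Sep 3.
Add 9 hours flight time → 7:12 PM UTC.
Dhaka is UTC+6:00, so local arrival = 7:12 PM + 6:00 = 1:12 AM on Sep 4.
Layover = 9:12 AM − 1:12 AM = 8 hours.

8 hours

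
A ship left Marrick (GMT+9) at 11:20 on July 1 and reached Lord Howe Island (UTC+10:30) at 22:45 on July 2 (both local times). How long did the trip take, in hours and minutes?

33 hours 55 minutes

Departure in UTC: 11:20 − 9:00 = 02:20 on Jul 1.
Arrival in UTC: 22:45 − 10:30 = 12:15 on Jul 2.
Elapsed = 12:15 − 02:20 (+1 day) = 33 hours 55 minutes.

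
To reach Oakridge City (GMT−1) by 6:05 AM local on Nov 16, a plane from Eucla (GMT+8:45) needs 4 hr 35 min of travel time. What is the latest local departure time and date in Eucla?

Target arrival in UTC: 6:05 AM + 1:00 = 7:05 AM on Nov 16.
Subtract 4 hours and 35 minutes → departure 2:30 AM UTC on Nov 16.
Eucla is UTC+8:45: 2:30 AM + 8:45 = 11:15 AM on Nov 16.

11:15 AM on November 16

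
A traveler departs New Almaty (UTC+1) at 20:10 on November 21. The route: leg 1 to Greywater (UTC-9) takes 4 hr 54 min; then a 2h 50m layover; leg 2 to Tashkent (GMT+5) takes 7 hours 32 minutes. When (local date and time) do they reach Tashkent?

Convert departure to UTC: 20:10 − 1:00 = 19:10 UTC on Nov 21.
Add 4 hours and 54 minutes leg 1 → 00:04 UTC (Nov 22).
Add 2 hours 50 minutes layover in Greywater → 02:54 UTC.
Add 7 hours 32 minutes leg 2 → 10:26 UTC.
Tashkent is UTC+5:00, so local arrival = 10:26 + 5:00 = 15:26 on Nov 22.

15:26 on Nov 22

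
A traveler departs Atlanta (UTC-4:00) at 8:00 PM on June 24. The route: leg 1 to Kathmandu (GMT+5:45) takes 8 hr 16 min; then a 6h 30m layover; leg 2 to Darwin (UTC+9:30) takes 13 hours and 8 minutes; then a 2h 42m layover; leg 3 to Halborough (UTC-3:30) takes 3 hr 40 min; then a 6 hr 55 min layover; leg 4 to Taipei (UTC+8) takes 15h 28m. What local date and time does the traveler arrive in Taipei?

4:39 PM on Jun 27

Convert departure to UTC: 8:00 PM + 4:00 = 12:00 AM UTC on Jun 25.
Add 8 hours and 16 minutes leg 1 → 8:16 AM UTC.
Add 6 hours 30 minutes layover in Kathmandu → 2:46 PM UTC.
Add 13 hours and 8 minutes leg 2 → 3:54 AM UTC (Jun 26).
Add 2 hours 42 minutes layover in Darwin → 6:36 AM UTC.
Add 3 hours 40 minutes leg 3 → 10:16 AM UTC.
Add 6 hours and 55 minutes layover in Halborough → 5:11 PM UTC.
Add 15 hours 28 minutes leg 4 → 8:39 AM UTC (Jun 27).
Taipei is UTC+8:00, so local arrival = 8:39 AM + 8:00 = 4:39 PM on Jun 27.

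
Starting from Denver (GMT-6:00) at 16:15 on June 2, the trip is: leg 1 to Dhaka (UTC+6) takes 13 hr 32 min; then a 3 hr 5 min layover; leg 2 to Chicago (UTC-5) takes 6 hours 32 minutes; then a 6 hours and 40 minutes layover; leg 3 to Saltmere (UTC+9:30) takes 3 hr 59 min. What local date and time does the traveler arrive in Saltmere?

17:33 on Jun 4

Convert departure to UTC: 16:15 + 6:00 = 22:15 UTC on Jun 2.
Add 13 hours and 32 minutes leg 1 → 11:47 UTC (Jun 3).
Add 3 hours 5 minutes layover in Dhaka → 14:52 UTC.
Add 6 hours 32 minutes leg 2 → 21:24 UTC.
Add 6 hours 40 minutes layover in Chicago → 04:04 UTC (Jun 4).
Add 3 hours 59 minutes leg 3 → 08:03 UTC.
Saltmere is UTC+9:30, so local arrival = 08:03 + 9:30 = 17:33 on Jun 4.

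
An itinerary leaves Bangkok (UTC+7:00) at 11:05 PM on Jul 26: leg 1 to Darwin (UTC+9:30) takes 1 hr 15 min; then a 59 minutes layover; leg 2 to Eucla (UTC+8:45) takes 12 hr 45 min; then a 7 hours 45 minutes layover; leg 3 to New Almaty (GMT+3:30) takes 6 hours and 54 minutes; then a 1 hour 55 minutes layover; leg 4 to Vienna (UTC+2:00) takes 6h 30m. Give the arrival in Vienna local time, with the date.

8:08 AM on July 28

Convert departure to UTC: 11:05 PM − 7:00 = 4:05 PM UTC on Jul 26.
Add 1 hour 15 minutes leg 1 → 5:20 PM UTC.
Add 59 minutes layover in Darwin → 6:19 PM UTC.
Add 12 hours and 45 minutes leg 2 → 7:04 AM UTC (Jul 27).
Add 7 hours and 45 minutes layover in Eucla → 2:49 PM UTC.
Add 6 hours 54 minutes leg 3 → 9:43 PM UTC.
Add 1 hour and 55 minutes layover in New Almaty → 11:38 PM UTC.
Add 6 hours 30 minutes leg 4 → 6:08 AM UTC (Jul 28).
Vienna is UTC+2:00, so local arrival = 6:08 AM + 2:00 = 8:08 AM on Jul 28.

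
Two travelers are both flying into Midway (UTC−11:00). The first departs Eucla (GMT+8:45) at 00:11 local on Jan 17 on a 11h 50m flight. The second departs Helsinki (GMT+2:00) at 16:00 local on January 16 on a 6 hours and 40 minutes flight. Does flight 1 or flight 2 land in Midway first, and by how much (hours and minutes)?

the second, by 6 hours 36 minutes

Flight 1 in UTC: 00:11 − 8:45 = 15:26 on Jan 16.
+11 hours 50 minutes → arrive 03:16 UTC on Jan 17.
Flight 2 in UTC: 16:00 − 2:00 = 14:00 on Jan 16.
+6 hours 40 minutes → arrive 20:40 UTC on Jan 16.
Flight 2 lands earlier by 6 hours 36 minutes.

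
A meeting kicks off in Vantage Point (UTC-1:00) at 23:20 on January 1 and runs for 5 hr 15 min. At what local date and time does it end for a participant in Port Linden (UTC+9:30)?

15:05 on January 2

Convert start to UTC: 23:20 + 1:00 = 00:20 UTC on Jan 2.
Add 5 hours and 15 minutes duration → 05:35 UTC.
Port Linden is UTC+9:30, so local end time = 05:35 + 9:30 = 15:05 on Jan 2.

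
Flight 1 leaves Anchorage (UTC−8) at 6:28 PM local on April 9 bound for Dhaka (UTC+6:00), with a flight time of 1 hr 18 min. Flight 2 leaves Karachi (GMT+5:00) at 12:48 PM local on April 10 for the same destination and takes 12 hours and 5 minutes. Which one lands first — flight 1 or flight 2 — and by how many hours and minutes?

Flight 1 in UTC: 6:28 PM + 8:00 = 2:28 AM on Apr 10.
+1 hour and 18 minutes → arrive 3:46 AM UTC on Apr 10.
Flight 2 in UTC: 12:48 PM − 5:00 = 7:48 AM on Apr 10.
+12 hours and 5 minutes → arrive 7:53 PM UTC on Apr 10.
Flight 1 lands earlier by 16 hours 7 minutes.

the first, by 16 hours 7 minutes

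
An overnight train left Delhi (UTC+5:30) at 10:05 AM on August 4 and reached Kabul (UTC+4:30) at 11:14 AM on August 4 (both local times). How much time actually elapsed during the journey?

2 hours 9 minutes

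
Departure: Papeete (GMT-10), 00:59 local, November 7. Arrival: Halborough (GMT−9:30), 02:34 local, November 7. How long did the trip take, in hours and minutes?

Departure in UTC: 00:59 + 10:00 = 10:59 on Nov 7.
Arrival in UTC: 02:34 + 9:30 = 12:04 on Nov 7.
Elapsed = 12:04 − 10:59 = 1 hour 5 minutes.

1 hour 5 minutes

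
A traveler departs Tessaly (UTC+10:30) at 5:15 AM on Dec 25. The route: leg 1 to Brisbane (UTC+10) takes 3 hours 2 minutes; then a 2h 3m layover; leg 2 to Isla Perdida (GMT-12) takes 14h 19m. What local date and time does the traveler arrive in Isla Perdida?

2:09 AM on December 25

Convert departure to UTC: 5:15 AM − 10:30 = 6:45 PM UTC on Dec 24.
Add 3 hours 2 minutes leg 1 → 9:47 PM UTC.
Add 2 hours 3 minutes layover in Brisbane → 11:50 PM UTC.
Add 14 hours and 19 minutes leg 2 → 2:09 PM UTC (Dec 25).
Isla Perdida is UTC−12:00, so local arrival = 2:09 PM − 12:00 = 2:09 AM on Dec 25.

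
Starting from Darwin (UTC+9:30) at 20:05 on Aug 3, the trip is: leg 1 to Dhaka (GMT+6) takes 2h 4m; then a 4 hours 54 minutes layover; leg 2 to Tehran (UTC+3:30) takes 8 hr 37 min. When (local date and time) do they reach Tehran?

Convert departure to UTC: 20:05 − 9:30 = 10:35 UTC on Aug 3.
Add 2 hours and 4 minutes leg 1 → 12:39 UTC.
Add 4 hours 54 minutes layover in Dhaka → 17:33 UTC.
Add 8 hours 37 minutes leg 2 → 02:10 UTC (Aug 4).
Tehran is UTC+3:30, so local arrival = 02:10 + 3:30 = 05:40 on Aug 4.

05:40 on August 4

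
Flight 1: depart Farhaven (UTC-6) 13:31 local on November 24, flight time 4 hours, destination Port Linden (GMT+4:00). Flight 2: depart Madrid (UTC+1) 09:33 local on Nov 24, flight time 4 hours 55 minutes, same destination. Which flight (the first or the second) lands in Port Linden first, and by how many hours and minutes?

Flight 1 in UTC: 13:31 + 6:00 = 19:31 on Nov 24.
+4 hours → arrive 23:31 UTC on Nov 24.
Flight 2 in UTC: 09:33 − 1:00 = 08:33 on Nov 24.
+4 hours 55 minutes → arrive 13:28 UTC on Nov 24.
Flight 2 lands earlier by 10 hours 3 minutes.

the second, by 10 hours 3 minutes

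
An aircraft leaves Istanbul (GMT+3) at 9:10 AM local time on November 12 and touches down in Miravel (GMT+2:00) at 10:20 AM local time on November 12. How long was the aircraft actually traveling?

2 hours 10 minutes

Departure in UTC: 9:10 AM − 3:00 = 6:10 AM on Nov 12.
Arrival in UTC: 10:20 AM − 2:00 = 8:20 AM on Nov 12.
Elapsed = 8:20 AM − 6:10 AM = 2 hours 10 minutes.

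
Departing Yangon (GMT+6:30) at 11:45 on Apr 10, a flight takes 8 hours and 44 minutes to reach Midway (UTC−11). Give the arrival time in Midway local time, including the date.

02:59 on April 10

Convert departure to UTC: 11:45 − 6:30 = 05:15 UTC on Apr 10.
Add 8 hours 44 minutes travel time → 13:59 UTC.
Midway is UTC−11:00, so local arrival = 13:59 − 11:00 = 02:59 on Apr 10.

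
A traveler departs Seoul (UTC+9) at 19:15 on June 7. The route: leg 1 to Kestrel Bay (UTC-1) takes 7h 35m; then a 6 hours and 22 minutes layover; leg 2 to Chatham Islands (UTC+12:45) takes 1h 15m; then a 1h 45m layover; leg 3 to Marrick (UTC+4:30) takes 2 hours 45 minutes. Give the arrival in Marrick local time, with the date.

Convert departure to UTC: 19:15 − 9:00 = 10:15 UTC on Jun 7.
Add 7 hours and 35 minutes leg 1 → 17:50 UTC.
Add 6 hours and 22 minutes layover in Kestrel Bay → 00:12 UTC (Jun 8).
Add 1 hour and 15 minutes leg 2 → 01:27 UTC.
Add 1 hour and 45 minutes layover in Chatham Islands → 03:12 UTC.
Add 2 hours and 45 minutes leg 3 → 05:57 UTC.
Marrick is UTC+4:30, so local arrival = 05:57 + 4:30 = 10:27 on Jun 8.

10:27 on June 8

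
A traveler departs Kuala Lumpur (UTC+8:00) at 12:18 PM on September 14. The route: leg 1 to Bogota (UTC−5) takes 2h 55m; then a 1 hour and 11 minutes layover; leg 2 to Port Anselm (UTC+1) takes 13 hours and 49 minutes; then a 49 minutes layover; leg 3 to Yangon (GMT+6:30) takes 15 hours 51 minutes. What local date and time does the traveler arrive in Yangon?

Convert departure to UTC: 12:18 PM − 8:00 = 4:18 AM UTC on Sep 14.
Add 2 hours and 55 minutes leg 1 → 7:13 AM UTC.
Add 1 hour 11 minutes layover in Bogota → 8:24 AM UTC.
Add 13 hours and 49 minutes leg 2 → 10:13 PM UTC.
Add 49 minutes layover in Port Anselm → 11:02 PM UTC.
Add 15 hours and 51 minutes leg 3 → 2:53 PM UTC (Sep 15).
Yangon is UTC+6:30, so local arrival = 2:53 PM + 6:30 = 9:23 PM on Sep 15.

9:23 PM on Sep 15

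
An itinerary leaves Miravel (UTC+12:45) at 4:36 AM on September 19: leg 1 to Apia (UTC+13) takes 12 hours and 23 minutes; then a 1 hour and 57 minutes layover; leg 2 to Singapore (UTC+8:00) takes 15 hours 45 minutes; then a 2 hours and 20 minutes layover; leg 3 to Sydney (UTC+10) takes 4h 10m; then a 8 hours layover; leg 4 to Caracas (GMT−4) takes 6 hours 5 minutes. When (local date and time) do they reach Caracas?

Convert departure to UTC: 4:36 AM − 12:45 = 3:51 PM UTC on Sep 18.
Add 12 hours 23 minutes leg 1 → 4:14 AM UTC (Sep 19).
Add 1 hour 57 minutes layover in Apia → 6:11 AM UTC.
Add 15 hours 45 minutes leg 2 → 9:56 PM UTC.
Add 2 hours 20 minutes layover in Singapore → 12:16 AM UTC (Sep 20).
Add 4 hours and 10 minutes leg 3 → 4:26 AM UTC.
Add 8 hours layover in Sydney → 12:26 PM UTC.
Add 6 hours and 5 minutes leg 4 → 6:31 PM UTC.
Caracas is UTC−4:00, so local arrival = 6:31 PM − 4:00 = 2:31 PM on Sep 20.

2:31 PM on Sep 20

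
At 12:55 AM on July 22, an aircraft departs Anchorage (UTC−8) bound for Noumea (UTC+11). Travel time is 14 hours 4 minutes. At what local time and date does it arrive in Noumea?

9:59 AM on July 23

Convert departure to UTC: 12:55 AM + 8:00 = 8:55 AM UTC on Jul 22.
Add 14 hours 4 minutes travel time → 10:59 PM UTC.
Noumea is UTC+11:00, so local arrival = 10:59 PM + 11:00 = 9:59 AM on Jul 23.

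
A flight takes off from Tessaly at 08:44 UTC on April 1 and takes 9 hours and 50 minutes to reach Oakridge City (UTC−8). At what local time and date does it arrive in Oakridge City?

Departure is given in UTC: 08:44 on Apr 1.
Add 9 hours 50 minutes → 18:34 UTC.
Oakridge City is UTC−8:00: 18:34 − 8:00 = 10:34 on Apr 1.

10:34 on April 1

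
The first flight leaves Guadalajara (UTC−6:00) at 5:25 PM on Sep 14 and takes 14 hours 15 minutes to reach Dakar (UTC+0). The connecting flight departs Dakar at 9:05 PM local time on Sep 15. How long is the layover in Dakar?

7 hours 25 minutes

Convert departure to UTC: 5:25 PM + 6:00 = 11:25 PM UTC on Sep 14.
Add 14 hours and 15 minutes flight time → 1:40 PM UTC (Sep 15).
Dakar is UTC+0, so local arrival is the same: 1:40 PM on Sep 15.
Layover = 9:05 PM − 1:40 PM = 7 hours 25 minutes.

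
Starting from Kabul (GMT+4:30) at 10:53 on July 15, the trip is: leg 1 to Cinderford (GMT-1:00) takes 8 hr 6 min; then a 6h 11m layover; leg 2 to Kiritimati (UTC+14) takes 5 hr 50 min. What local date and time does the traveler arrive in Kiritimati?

Convert departure to UTC: 10:53 − 4:30 = 06:23 UTC on Jul 15.
Add 8 hours 6 minutes leg 1 → 14:29 UTC.
Add 6 hours and 11 minutes layover in Cinderford → 20:40 UTC.
Add 5 hours and 50 minutes leg 2 → 02:30 UTC (Jul 16).
Kiritimati is UTC+14:00, so local arrival = 02:30 + 14:00 = 16:30 on Jul 16.

16:30 on Jul 16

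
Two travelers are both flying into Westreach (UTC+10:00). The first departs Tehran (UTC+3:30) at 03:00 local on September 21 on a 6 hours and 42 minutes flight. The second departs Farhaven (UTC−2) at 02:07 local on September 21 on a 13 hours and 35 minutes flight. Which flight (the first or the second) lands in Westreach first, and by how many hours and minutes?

the first, by 11 hours 30 minutes

Flight 1 in UTC: 03:00 − 3:30 = 23:30 on Sep 20.
+6 hours 42 minutes → arrive 06:12 UTC on Sep 21.
Flight 2 in UTC: 02:07 + 2:00 = 04:07 on Sep 21.
+13 hours 35 minutes → arrive 17:42 UTC on Sep 21.
Flight 1 lands earlier by 11 hours 30 minutes.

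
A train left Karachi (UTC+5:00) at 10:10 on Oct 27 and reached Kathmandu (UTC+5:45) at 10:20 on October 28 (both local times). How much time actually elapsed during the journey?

23 hours 25 minutes

Departure in UTC: 10:10 − 5:00 = 05:10 on Oct 27.
Arrival in UTC: 10:20 − 5:45 = 04:35 on Oct 28.
Elapsed = 04:35 − 05:10 (+1 day) = 23 hours 25 minutes.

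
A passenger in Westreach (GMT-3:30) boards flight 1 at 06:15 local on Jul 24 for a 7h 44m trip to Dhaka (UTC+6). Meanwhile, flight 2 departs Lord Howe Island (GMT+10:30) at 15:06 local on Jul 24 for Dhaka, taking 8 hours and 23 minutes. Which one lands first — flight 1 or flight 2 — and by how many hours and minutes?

Flight 1 in UTC: 06:15 + 3:30 = 09:45 on Jul 24.
+7 hours 44 minutes → arrive 17:29 UTC on Jul 24.
Flight 2 in UTC: 15:06 − 10:30 = 04:36 on Jul 24.
+8 hours 23 minutes → arrive 12:59 UTC on Jul 24.
Flight 2 lands earlier by 4 hours 30 minutes.

the second, by 4 hours 30 minutes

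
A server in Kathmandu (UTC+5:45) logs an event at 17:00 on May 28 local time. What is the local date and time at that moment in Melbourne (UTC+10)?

21:15 on May 28

Melbourne is 4:15 ahead of Kathmandu.
Shift by the zone difference: 17:00 + 4:15 = 21:15 on May 28 in Melbourne.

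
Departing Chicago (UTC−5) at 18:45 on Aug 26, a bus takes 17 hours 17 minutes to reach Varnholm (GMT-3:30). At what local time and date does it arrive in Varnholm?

Convert departure to UTC: 18:45 + 5:00 = 23:45 UTC on Aug 26.
Add 17 hours 17 minutes travel time → 17:02 UTC (Aug 27).
Varnholm is UTC−3:30, so local arrival = 17:02 − 3:30 = 13:32 on Aug 27.

13:32 on August 27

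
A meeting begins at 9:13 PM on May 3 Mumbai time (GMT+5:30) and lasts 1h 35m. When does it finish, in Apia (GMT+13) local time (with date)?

Convert start to UTC: 9:13 PM − 5:30 = 3:43 PM UTC on May 3.
Add 1 hour 35 minutes duration → 5:18 PM UTC.
Apia is UTC+13:00, so local end time = 5:18 PM + 13:00 = 6:18 AM on May 4.

6:18 AM on May 4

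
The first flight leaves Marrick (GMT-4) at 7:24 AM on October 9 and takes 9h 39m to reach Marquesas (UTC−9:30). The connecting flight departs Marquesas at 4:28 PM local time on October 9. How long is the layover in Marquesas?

4 hours 55 minutes

Convert departure to UTC: 7:24 AM + 4:00 = 11:24 AM UTC on Oct 9.
Add 9 hours and 39 minutes flight time → 9:03 PM UTC.
Marquesas is UTC−9:30, so local arrival = 9:03 PM − 9:30 = 11:33 AM on Oct 9.
Layover = 4:28 PM − 11:33 AM = 4 hours 55 minutes.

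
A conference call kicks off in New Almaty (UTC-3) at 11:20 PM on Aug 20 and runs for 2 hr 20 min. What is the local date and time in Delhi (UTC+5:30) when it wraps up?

Convert start to UTC: 11:20 PM + 3:00 = 2:20 AM UTC on Aug 21.
Add 2 hours and 20 minutes duration → 4:40 AM UTC.
Delhi is UTC+5:30, so local end time = 4:40 AM + 5:30 = 10:10 AM on Aug 21.

10:10 AM on August 21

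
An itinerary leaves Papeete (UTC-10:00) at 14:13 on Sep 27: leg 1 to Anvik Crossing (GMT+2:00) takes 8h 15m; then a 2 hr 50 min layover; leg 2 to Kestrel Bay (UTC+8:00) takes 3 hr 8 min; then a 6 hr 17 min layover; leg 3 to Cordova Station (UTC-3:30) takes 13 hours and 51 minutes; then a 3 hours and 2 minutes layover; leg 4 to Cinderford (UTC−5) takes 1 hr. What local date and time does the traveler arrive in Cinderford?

09:36 on Sep 29

Convert departure to UTC: 14:13 + 10:00 = 00:13 UTC on Sep 28.
Add 8 hours 15 minutes leg 1 → 08:28 UTC.
Add 2 hours 50 minutes layover in Anvik Crossing → 11:18 UTC.
Add 3 hours 8 minutes leg 2 → 14:26 UTC.
Add 6 hours 17 minutes layover in Kestrel Bay → 20:43 UTC.
Add 13 hours and 51 minutes leg 3 → 10:34 UTC (Sep 29).
Add 3 hours and 2 minutes layover in Cordova Station → 13:36 UTC.
Add 1 hour leg 4 → 14:36 UTC.
Cinderford is UTC−5:00, so local arrival = 14:36 − 5:00 = 09:36 on Sep 29.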